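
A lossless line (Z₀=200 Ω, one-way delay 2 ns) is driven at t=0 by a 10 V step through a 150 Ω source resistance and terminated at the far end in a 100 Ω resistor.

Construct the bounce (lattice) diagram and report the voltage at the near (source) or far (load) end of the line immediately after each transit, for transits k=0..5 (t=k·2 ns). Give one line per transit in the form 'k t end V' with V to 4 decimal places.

0 0 source 5.7143
1 2 load 3.8095
2 4 source 4.0816
3 6 load 3.9909
4 8 source 4.0039
5 10 load 3.9996

Γ_L=-0.333333, Γ_S=-0.142857; launch V₁=10·200/350=5.714286
k=0 src: V=5.7143
k=1 load: inc=5.714286, refl=5.714286·-0.333333=-1.9048; V=0.000000+5.714286+-1.904762=3.8095
k=2 src: inc=-1.904762, refl=-1.904762·-0.142857=0.2721; V=5.714286+-1.904762+0.272109=4.0816
k=3 load: inc=0.272109, refl=0.272109·-0.333333=-0.0907; V=3.809524+0.272109+-0.090703=3.9909
k=4 src: inc=-0.090703, refl=-0.090703·-0.142857=0.0130; V=4.081633+-0.090703+0.012958=4.0039
k=5 load: inc=0.012958, refl=0.012958·-0.333333=-0.0043; V=3.990930+0.012958+-0.004319=3.9996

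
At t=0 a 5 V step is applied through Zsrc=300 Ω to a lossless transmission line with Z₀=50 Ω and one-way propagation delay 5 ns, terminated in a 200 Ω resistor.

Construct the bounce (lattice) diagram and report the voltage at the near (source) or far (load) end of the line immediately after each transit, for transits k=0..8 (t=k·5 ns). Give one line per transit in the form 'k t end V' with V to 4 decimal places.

0 0 source 0.7143
1 5 load 1.1429
2 10 source 1.4490
3 15 load 1.6327
4 20 source 1.7638
5 25 load 1.8426
6 30 source 1.8988
7 35 load 1.9325
8 40 source 1.9566

Γ_L=0.600000, Γ_S=0.714286; launch V₁=5·50/350=0.714286
k=0 src: V=0.7143
k=1 load: inc=0.714286, refl=0.714286·0.600000=0.4286; V=0.000000+0.714286+0.428571=1.1429
k=2 src: inc=0.428571, refl=0.428571·0.714286=0.3061; V=0.714286+0.428571+0.306122=1.4490
k=3 load: inc=0.306122, refl=0.306122·0.600000=0.1837; V=1.142857+0.306122+0.183673=1.6327
k=4 src: inc=0.183673, refl=0.183673·0.714286=0.1312; V=1.448980+0.183673+0.131195=1.7638
k=5 load: inc=0.131195, refl=0.131195·0.600000=0.0787; V=1.632653+0.131195+0.078717=1.8426
k=6 src: inc=0.078717, refl=0.078717·0.714286=0.0562; V=1.763848+0.078717+0.056227=1.8988
k=7 load: inc=0.056227, refl=0.056227·0.600000=0.0337; V=1.842566+0.056227+0.033736=1.9325
k=8 src: inc=0.033736, refl=0.033736·0.714286=0.0241; V=1.898792+0.033736+0.024097=1.9566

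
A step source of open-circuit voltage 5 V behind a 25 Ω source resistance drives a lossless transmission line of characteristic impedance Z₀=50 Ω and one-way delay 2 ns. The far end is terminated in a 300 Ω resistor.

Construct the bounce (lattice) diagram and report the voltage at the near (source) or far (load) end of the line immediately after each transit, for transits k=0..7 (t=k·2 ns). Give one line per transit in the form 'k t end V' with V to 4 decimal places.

0 0 source 3.3333
1 2 load 5.7143
2 4 source 4.9206
3 6 load 4.3537
4 8 source 4.5427
5 10 load 4.6777
6 12 source 4.6327
7 14 load 4.6006

Γ_L=0.714286, Γ_S=-0.333333; launch V₁=5·50/75=3.333333
k=0 src: V=3.3333
k=1 load: inc=3.333333, refl=3.333333·0.714286=2.3810; V=0.000000+3.333333+2.380952=5.7143
k=2 src: inc=2.380952, refl=2.380952·-0.333333=-0.7937; V=3.333333+2.380952+-0.793651=4.9206
k=3 load: inc=-0.793651, refl=-0.793651·0.714286=-0.5669; V=5.714286+-0.793651+-0.566893=4.3537
k=4 src: inc=-0.566893, refl=-0.566893·-0.333333=0.1890; V=4.920635+-0.566893+0.188964=4.5427
k=5 load: inc=0.188964, refl=0.188964·0.714286=0.1350; V=4.353741+0.188964+0.134975=4.6777
k=6 src: inc=0.134975, refl=0.134975·-0.333333=-0.0450; V=4.542706+0.134975+-0.044992=4.6327
k=7 load: inc=-0.044992, refl=-0.044992·0.714286=-0.0321; V=4.677681+-0.044992+-0.032137=4.6006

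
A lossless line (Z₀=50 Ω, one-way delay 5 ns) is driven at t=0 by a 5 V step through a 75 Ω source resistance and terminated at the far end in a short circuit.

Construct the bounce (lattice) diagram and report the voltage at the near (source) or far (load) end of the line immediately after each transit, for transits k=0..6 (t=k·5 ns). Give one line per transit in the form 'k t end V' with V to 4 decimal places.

0 0 source 2.0000
1 5 load 0.0000
2 10 source -0.4000
3 15 load 0.0000
4 20 source 0.0800
5 25 load 0.0000
6 30 source -0.0160

Γ_L=-1.000000, Γ_S=0.200000; launch V₁=5·50/125=2.000000
k=0 src: V=2.0000
k=1 load: inc=2.000000, refl=2.000000·-1.000000=-2.0000; V=0.000000+2.000000+-2.000000=0.0000
k=2 src: inc=-2.000000, refl=-2.000000·0.200000=-0.4000; V=2.000000+-2.000000+-0.400000=-0.4000
k=3 load: inc=-0.400000, refl=-0.400000·-1.000000=0.4000; V=0.000000+-0.400000+0.400000=0.0000
k=4 src: inc=0.400000, refl=0.400000·0.200000=0.0800; V=-0.400000+0.400000+0.080000=0.0800
k=5 load: inc=0.080000, refl=0.080000·-1.000000=-0.0800; V=0.000000+0.080000+-0.080000=0.0000
k=6 src: inc=-0.080000, refl=-0.080000·0.200000=-0.0160; V=0.080000+-0.080000+-0.016000=-0.0160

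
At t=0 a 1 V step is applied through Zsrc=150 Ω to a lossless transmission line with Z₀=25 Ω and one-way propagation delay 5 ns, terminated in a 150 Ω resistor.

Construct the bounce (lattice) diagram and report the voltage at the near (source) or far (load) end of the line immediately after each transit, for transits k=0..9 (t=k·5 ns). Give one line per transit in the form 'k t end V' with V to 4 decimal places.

Γ_L=0.714286, Γ_S=0.714286; launch V₁=1·25/175=0.142857
k=0 src: V=0.1429
k=1 load: inc=0.142857, refl=0.142857·0.714286=0.1020; V=0.000000+0.142857+0.102041=0.2449
k=2 src: inc=0.102041, refl=0.102041·0.714286=0.0729; V=0.142857+0.102041+0.072886=0.3178
k=3 load: inc=0.072886, refl=0.072886·0.714286=0.0521; V=0.244898+0.072886+0.052062=0.3698
k=4 src: inc=0.052062, refl=0.052062·0.714286=0.0372; V=0.317784+0.052062+0.037187=0.4070
k=5 load: inc=0.037187, refl=0.037187·0.714286=0.0266; V=0.369846+0.037187+0.026562=0.4336
k=6 src: inc=0.026562, refl=0.026562·0.714286=0.0190; V=0.407033+0.026562+0.018973=0.4526
k=7 load: inc=0.018973, refl=0.018973·0.714286=0.0136; V=0.433595+0.018973+0.013552=0.4661
k=8 src: inc=0.013552, refl=0.013552·0.714286=0.0097; V=0.452568+0.013552+0.009680=0.4758
k=9 load: inc=0.009680, refl=0.009680·0.714286=0.0069; V=0.466120+0.009680+0.006914=0.4827

0 0 source 0.1429
1 5 load 0.2449
2 10 source 0.3178
3 15 load 0.3698
4 20 source 0.4070
5 25 load 0.4336
6 30 source 0.4526
7 35 load 0.4661
8 40 source 0.4758
9 45 load 0.4827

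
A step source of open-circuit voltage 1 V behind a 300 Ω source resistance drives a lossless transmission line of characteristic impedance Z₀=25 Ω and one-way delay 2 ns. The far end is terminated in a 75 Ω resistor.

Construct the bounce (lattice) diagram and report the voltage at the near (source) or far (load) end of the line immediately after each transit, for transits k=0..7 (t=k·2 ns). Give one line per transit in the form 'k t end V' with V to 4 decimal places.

Γ_L=0.500000, Γ_S=0.846154; launch V₁=1·25/325=0.076923
k=0 src: V=0.0769
k=1 load: inc=0.076923, refl=0.076923·0.500000=0.0385; V=0.000000+0.076923+0.038462=0.1154
k=2 src: inc=0.038462, refl=0.038462·0.846154=0.0325; V=0.076923+0.038462+0.032544=0.1479
k=3 load: inc=0.032544, refl=0.032544·0.500000=0.0163; V=0.115385+0.032544+0.016272=0.1642
k=4 src: inc=0.016272, refl=0.016272·0.846154=0.0138; V=0.147929+0.016272+0.013769=0.1780
k=5 load: inc=0.013769, refl=0.013769·0.500000=0.0069; V=0.164201+0.013769+0.006884=0.1849
k=6 src: inc=0.006884, refl=0.006884·0.846154=0.0058; V=0.177970+0.006884+0.005825=0.1907
k=7 load: inc=0.005825, refl=0.005825·0.500000=0.0029; V=0.184854+0.005825+0.002913=0.1936

0 0 source 0.0769
1 2 load 0.1154
2 4 source 0.1479
3 6 load 0.1642
4 8 source 0.1780
5 10 load 0.1849
6 12 source 0.1907
7 14 load 0.1936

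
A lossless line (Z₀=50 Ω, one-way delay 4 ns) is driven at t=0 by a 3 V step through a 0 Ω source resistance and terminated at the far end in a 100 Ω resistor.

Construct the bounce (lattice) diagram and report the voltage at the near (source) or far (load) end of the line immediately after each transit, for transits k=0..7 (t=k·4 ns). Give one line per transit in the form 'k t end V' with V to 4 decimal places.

0 0 source 3.0000
1 4 load 4.0000
2 8 source 3.0000
3 12 load 2.6667
4 16 source 3.0000
5 20 load 3.1111
6 24 source 3.0000
7 28 load 2.9630

Γ_L=0.333333, Γ_S=-1.000000; launch V₁=3·50/50=3.000000
k=0 src: V=3.0000
k=1 load: inc=3.000000, refl=3.000000·0.333333=1.0000; V=0.000000+3.000000+1.000000=4.0000
k=2 src: inc=1.000000, refl=1.000000·-1.000000=-1.0000; V=3.000000+1.000000+-1.000000=3.0000
k=3 load: inc=-1.000000, refl=-1.000000·0.333333=-0.3333; V=4.000000+-1.000000+-0.333333=2.6667
k=4 src: inc=-0.333333, refl=-0.333333·-1.000000=0.3333; V=3.000000+-0.333333+0.333333=3.0000
k=5 load: inc=0.333333, refl=0.333333·0.333333=0.1111; V=2.666667+0.333333+0.111111=3.1111
k=6 src: inc=0.111111, refl=0.111111·-1.000000=-0.1111; V=3.000000+0.111111+-0.111111=3.0000
k=7 load: inc=-0.111111, refl=-0.111111·0.333333=-0.0370; V=3.111111+-0.111111+-0.037037=2.9630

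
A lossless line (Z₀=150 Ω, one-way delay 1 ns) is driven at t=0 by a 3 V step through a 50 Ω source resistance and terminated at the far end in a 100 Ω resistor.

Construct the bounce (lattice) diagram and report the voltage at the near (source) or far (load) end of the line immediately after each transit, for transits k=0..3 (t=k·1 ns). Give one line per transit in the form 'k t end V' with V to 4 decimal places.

0 0 source 2.2500
1 1 load 1.8000
2 2 source 2.0250
3 3 load 1.9800

Γ_L=-0.200000, Γ_S=-0.500000; launch V₁=3·150/200=2.250000
k=0 src: V=2.2500
k=1 load: inc=2.250000, refl=2.250000·-0.200000=-0.4500; V=0.000000+2.250000+-0.450000=1.8000
k=2 src: inc=-0.450000, refl=-0.450000·-0.500000=0.2250; V=2.250000+-0.450000+0.225000=2.0250
k=3 load: inc=0.225000, refl=0.225000·-0.200000=-0.0450; V=1.800000+0.225000+-0.045000=1.9800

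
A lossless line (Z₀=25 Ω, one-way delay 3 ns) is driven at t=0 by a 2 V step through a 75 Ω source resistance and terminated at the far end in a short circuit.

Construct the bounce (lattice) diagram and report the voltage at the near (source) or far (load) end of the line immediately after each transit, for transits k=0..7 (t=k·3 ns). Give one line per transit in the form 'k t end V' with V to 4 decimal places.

0 0 source 0.5000
1 3 load 0.0000
2 6 source -0.2500
3 9 load 0.0000
4 12 source 0.1250
5 15 load 0.0000
6 18 source -0.0625
7 21 load 0.0000

Γ_L=-1.000000, Γ_S=0.500000; launch V₁=2·25/100=0.500000
k=0 src: V=0.5000
k=1 load: inc=0.500000, refl=0.500000·-1.000000=-0.5000; V=0.000000+0.500000+-0.500000=0.0000
k=2 src: inc=-0.500000, refl=-0.500000·0.500000=-0.2500; V=0.500000+-0.500000+-0.250000=-0.2500
k=3 load: inc=-0.250000, refl=-0.250000·-1.000000=0.2500; V=0.000000+-0.250000+0.250000=0.0000
k=4 src: inc=0.250000, refl=0.250000·0.500000=0.1250; V=-0.250000+0.250000+0.125000=0.1250
k=5 load: inc=0.125000, refl=0.125000·-1.000000=-0.1250; V=0.000000+0.125000+-0.125000=0.0000
k=6 src: inc=-0.125000, refl=-0.125000·0.500000=-0.0625; V=0.125000+-0.125000+-0.062500=-0.0625
k=7 load: inc=-0.062500, refl=-0.062500·-1.000000=0.0625; V=0.000000+-0.062500+0.062500=0.0000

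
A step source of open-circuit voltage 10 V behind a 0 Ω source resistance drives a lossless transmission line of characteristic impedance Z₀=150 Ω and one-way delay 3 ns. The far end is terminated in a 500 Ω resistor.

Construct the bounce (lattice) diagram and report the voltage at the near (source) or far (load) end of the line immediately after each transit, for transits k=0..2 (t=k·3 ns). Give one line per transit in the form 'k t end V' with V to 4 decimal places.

0 0 source 10.0000
1 3 load 15.3846
2 6 source 10.0000

Γ_L=0.538462, Γ_S=-1.000000; launch V₁=10·150/150=10.000000
k=0 src: V=10.0000
k=1 load: inc=10.000000, refl=10.000000·0.538462=5.3846; V=0.000000+10.000000+5.384615=15.3846
k=2 src: inc=5.384615, refl=5.384615·-1.000000=-5.3846; V=10.000000+5.384615+-5.384615=10.0000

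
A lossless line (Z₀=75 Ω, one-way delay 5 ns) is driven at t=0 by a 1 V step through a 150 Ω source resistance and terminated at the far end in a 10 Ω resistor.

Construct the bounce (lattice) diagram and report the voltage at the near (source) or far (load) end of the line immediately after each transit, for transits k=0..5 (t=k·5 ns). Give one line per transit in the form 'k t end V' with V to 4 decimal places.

Γ_L=-0.764706, Γ_S=0.333333; launch V₁=1·75/225=0.333333
k=0 src: V=0.3333
k=1 load: inc=0.333333, refl=0.333333·-0.764706=-0.2549; V=0.000000+0.333333+-0.254902=0.0784
k=2 src: inc=-0.254902, refl=-0.254902·0.333333=-0.0850; V=0.333333+-0.254902+-0.084967=-0.0065
k=3 load: inc=-0.084967, refl=-0.084967·-0.764706=0.0650; V=0.078431+-0.084967+0.064975=0.0584
k=4 src: inc=0.064975, refl=0.064975·0.333333=0.0217; V=-0.006536+0.064975+0.021658=0.0801
k=5 load: inc=0.021658, refl=0.021658·-0.764706=-0.0166; V=0.058439+0.021658+-0.016562=0.0635

0 0 source 0.3333
1 5 load 0.0784
2 10 source -0.0065
3 15 load 0.0584
4 20 source 0.0801
5 25 load 0.0635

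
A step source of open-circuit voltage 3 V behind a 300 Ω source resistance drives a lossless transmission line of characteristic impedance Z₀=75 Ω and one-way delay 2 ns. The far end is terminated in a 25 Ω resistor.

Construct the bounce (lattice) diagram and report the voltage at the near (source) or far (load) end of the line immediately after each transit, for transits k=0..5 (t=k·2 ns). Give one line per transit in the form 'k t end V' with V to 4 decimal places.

0 0 source 0.6000
1 2 load 0.3000
2 4 source 0.1200
3 6 load 0.2100
4 8 source 0.2640
5 10 load 0.2370

Γ_L=-0.500000, Γ_S=0.600000; launch V₁=3·75/375=0.600000
k=0 src: V=0.6000
k=1 load: inc=0.600000, refl=0.600000·-0.500000=-0.3000; V=0.000000+0.600000+-0.300000=0.3000
k=2 src: inc=-0.300000, refl=-0.300000·0.600000=-0.1800; V=0.600000+-0.300000+-0.180000=0.1200
k=3 load: inc=-0.180000, refl=-0.180000·-0.500000=0.0900; V=0.300000+-0.180000+0.090000=0.2100
k=4 src: inc=0.090000, refl=0.090000·0.600000=0.0540; V=0.120000+0.090000+0.054000=0.2640
k=5 load: inc=0.054000, refl=0.054000·-0.500000=-0.0270; V=0.210000+0.054000+-0.027000=0.2370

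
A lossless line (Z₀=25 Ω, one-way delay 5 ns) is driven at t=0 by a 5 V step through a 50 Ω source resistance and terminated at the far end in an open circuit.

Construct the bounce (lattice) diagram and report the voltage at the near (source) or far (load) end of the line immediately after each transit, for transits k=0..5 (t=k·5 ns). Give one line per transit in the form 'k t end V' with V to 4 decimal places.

Γ_L=1.000000, Γ_S=0.333333; launch V₁=5·25/75=1.666667
k=0 src: V=1.6667
k=1 load: inc=1.666667, refl=1.666667·1.000000=1.6667; V=0.000000+1.666667+1.666667=3.3333
k=2 src: inc=1.666667, refl=1.666667·0.333333=0.5556; V=1.666667+1.666667+0.555556=3.8889
k=3 load: inc=0.555556, refl=0.555556·1.000000=0.5556; V=3.333333+0.555556+0.555556=4.4444
k=4 src: inc=0.555556, refl=0.555556·0.333333=0.1852; V=3.888889+0.555556+0.185185=4.6296
k=5 load: inc=0.185185, refl=0.185185·1.000000=0.1852; V=4.444444+0.185185+0.185185=4.8148

0 0 source 1.6667
1 5 load 3.3333
2 10 source 3.8889
3 15 load 4.4444
4 20 source 4.6296
5 25 load 4.8148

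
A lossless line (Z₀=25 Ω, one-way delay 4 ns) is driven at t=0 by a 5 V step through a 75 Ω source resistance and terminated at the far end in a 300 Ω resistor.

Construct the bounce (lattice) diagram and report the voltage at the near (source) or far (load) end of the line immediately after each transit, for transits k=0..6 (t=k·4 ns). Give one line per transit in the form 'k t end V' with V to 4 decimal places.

0 0 source 1.2500
1 4 load 2.3077
2 8 source 2.8365
3 12 load 3.2840
4 16 source 3.5078
5 20 load 3.6971
6 24 source 3.7917

Γ_L=0.846154, Γ_S=0.500000; launch V₁=5·25/100=1.250000
k=0 src: V=1.2500
k=1 load: inc=1.250000, refl=1.250000·0.846154=1.0577; V=0.000000+1.250000+1.057692=2.3077
k=2 src: inc=1.057692, refl=1.057692·0.500000=0.5288; V=1.250000+1.057692+0.528846=2.8365
k=3 load: inc=0.528846, refl=0.528846·0.846154=0.4475; V=2.307692+0.528846+0.447485=3.2840
k=4 src: inc=0.447485, refl=0.447485·0.500000=0.2237; V=2.836538+0.447485+0.223743=3.5078
k=5 load: inc=0.223743, refl=0.223743·0.846154=0.1893; V=3.284024+0.223743+0.189321=3.6971
k=6 src: inc=0.189321, refl=0.189321·0.500000=0.0947; V=3.507766+0.189321+0.094660=3.7917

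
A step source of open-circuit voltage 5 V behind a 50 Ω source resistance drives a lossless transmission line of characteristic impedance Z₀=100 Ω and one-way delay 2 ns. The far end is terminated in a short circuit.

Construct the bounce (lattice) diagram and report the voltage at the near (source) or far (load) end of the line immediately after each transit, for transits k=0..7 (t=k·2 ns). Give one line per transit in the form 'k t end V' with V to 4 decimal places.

0 0 source 3.3333
1 2 load 0.0000
2 4 source 1.1111
3 6 load 0.0000
4 8 source 0.3704
5 10 load 0.0000
6 12 source 0.1235
7 14 load 0.0000

Γ_L=-1.000000, Γ_S=-0.333333; launch V₁=5·100/150=3.333333
k=0 src: V=3.3333
k=1 load: inc=3.333333, refl=3.333333·-1.000000=-3.3333; V=0.000000+3.333333+-3.333333=0.0000
k=2 src: inc=-3.333333, refl=-3.333333·-0.333333=1.1111; V=3.333333+-3.333333+1.111111=1.1111
k=3 load: inc=1.111111, refl=1.111111·-1.000000=-1.1111; V=0.000000+1.111111+-1.111111=0.0000
k=4 src: inc=-1.111111, refl=-1.111111·-0.333333=0.3704; V=1.111111+-1.111111+0.370370=0.3704
k=5 load: inc=0.370370, refl=0.370370·-1.000000=-0.3704; V=0.000000+0.370370+-0.370370=0.0000
k=6 src: inc=-0.370370, refl=-0.370370·-0.333333=0.1235; V=0.370370+-0.370370+0.123457=0.1235
k=7 load: inc=0.123457, refl=0.123457·-1.000000=-0.1235; V=0.000000+0.123457+-0.123457=0.0000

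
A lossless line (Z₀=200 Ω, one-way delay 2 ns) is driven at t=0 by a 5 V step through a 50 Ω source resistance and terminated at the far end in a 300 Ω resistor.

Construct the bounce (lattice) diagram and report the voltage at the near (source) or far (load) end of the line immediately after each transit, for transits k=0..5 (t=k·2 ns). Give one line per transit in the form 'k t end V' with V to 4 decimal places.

0 0 source 4.0000
1 2 load 4.8000
2 4 source 4.3200
3 6 load 4.2240
4 8 source 4.2816
5 10 load 4.2931

Γ_L=0.200000, Γ_S=-0.600000; launch V₁=5·200/250=4.000000
k=0 src: V=4.0000
k=1 load: inc=4.000000, refl=4.000000·0.200000=0.8000; V=0.000000+4.000000+0.800000=4.8000
k=2 src: inc=0.800000, refl=0.800000·-0.600000=-0.4800; V=4.000000+0.800000+-0.480000=4.3200
k=3 load: inc=-0.480000, refl=-0.480000·0.200000=-0.0960; V=4.800000+-0.480000+-0.096000=4.2240
k=4 src: inc=-0.096000, refl=-0.096000·-0.600000=0.0576; V=4.320000+-0.096000+0.057600=4.2816
k=5 load: inc=0.057600, refl=0.057600·0.200000=0.0115; V=4.224000+0.057600+0.011520=4.2931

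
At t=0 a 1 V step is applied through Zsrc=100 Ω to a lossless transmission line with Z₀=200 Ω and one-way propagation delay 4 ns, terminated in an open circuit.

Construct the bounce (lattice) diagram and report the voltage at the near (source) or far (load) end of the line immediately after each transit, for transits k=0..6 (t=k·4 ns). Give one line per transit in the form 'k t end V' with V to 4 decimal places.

0 0 source 0.6667
1 4 load 1.3333
2 8 source 1.1111
3 12 load 0.8889
4 16 source 0.9630
5 20 load 1.0370
6 24 source 1.0123

Γ_L=1.000000, Γ_S=-0.333333; launch V₁=1·200/300=0.666667
k=0 src: V=0.6667
k=1 load: inc=0.666667, refl=0.666667·1.000000=0.6667; V=0.000000+0.666667+0.666667=1.3333
k=2 src: inc=0.666667, refl=0.666667·-0.333333=-0.2222; V=0.666667+0.666667+-0.222222=1.1111
k=3 load: inc=-0.222222, refl=-0.222222·1.000000=-0.2222; V=1.333333+-0.222222+-0.222222=0.8889
k=4 src: inc=-0.222222, refl=-0.222222·-0.333333=0.0741; V=1.111111+-0.222222+0.074074=0.9630
k=5 load: inc=0.074074, refl=0.074074·1.000000=0.0741; V=0.888889+0.074074+0.074074=1.0370
k=6 src: inc=0.074074, refl=0.074074·-0.333333=-0.0247; V=0.962963+0.074074+-0.024691=1.0123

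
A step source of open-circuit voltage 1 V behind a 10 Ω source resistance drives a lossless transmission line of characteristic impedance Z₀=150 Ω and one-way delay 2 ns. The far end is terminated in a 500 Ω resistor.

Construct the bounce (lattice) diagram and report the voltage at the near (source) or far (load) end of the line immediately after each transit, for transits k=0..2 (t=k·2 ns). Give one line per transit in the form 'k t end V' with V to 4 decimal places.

0 0 source 0.9375
1 2 load 1.4423
2 4 source 1.0006

Γ_L=0.538462, Γ_S=-0.875000; launch V₁=1·150/160=0.937500
k=0 src: V=0.9375
k=1 load: inc=0.937500, refl=0.937500·0.538462=0.5048; V=0.000000+0.937500+0.504808=1.4423
k=2 src: inc=0.504808, refl=0.504808·-0.875000=-0.4417; V=0.937500+0.504808+-0.441707=1.0006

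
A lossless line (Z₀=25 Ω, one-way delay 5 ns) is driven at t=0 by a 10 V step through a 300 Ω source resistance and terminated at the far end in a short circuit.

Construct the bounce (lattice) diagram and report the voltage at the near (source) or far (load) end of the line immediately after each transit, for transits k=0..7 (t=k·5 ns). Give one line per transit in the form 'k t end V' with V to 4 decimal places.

0 0 source 0.7692
1 5 load 0.0000
2 10 source -0.6509
3 15 load 0.0000
4 20 source 0.5508
5 25 load 0.0000
6 30 source -0.4660
7 35 load 0.0000

Γ_L=-1.000000, Γ_S=0.846154; launch V₁=10·25/325=0.769231
k=0 src: V=0.7692
k=1 load: inc=0.769231, refl=0.769231·-1.000000=-0.7692; V=0.000000+0.769231+-0.769231=0.0000
k=2 src: inc=-0.769231, refl=-0.769231·0.846154=-0.6509; V=0.769231+-0.769231+-0.650888=-0.6509
k=3 load: inc=-0.650888, refl=-0.650888·-1.000000=0.6509; V=0.000000+-0.650888+0.650888=0.0000
k=4 src: inc=0.650888, refl=0.650888·0.846154=0.5508; V=-0.650888+0.650888+0.550751=0.5508
k=5 load: inc=0.550751, refl=0.550751·-1.000000=-0.5508; V=0.000000+0.550751+-0.550751=0.0000
k=6 src: inc=-0.550751, refl=-0.550751·0.846154=-0.4660; V=0.550751+-0.550751+-0.466020=-0.4660
k=7 load: inc=-0.466020, refl=-0.466020·-1.000000=0.4660; V=0.000000+-0.466020+0.466020=0.0000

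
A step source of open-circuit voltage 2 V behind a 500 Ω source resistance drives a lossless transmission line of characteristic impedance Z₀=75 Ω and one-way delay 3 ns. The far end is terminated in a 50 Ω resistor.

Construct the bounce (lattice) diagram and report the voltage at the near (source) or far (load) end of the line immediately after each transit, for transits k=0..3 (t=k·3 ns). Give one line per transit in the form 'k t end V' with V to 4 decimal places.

Γ_L=-0.200000, Γ_S=0.739130; launch V₁=2·75/575=0.260870
k=0 src: V=0.2609
k=1 load: inc=0.260870, refl=0.260870·-0.200000=-0.0522; V=0.000000+0.260870+-0.052174=0.2087
k=2 src: inc=-0.052174, refl=-0.052174·0.739130=-0.0386; V=0.260870+-0.052174+-0.038563=0.1701
k=3 load: inc=-0.038563, refl=-0.038563·-0.200000=0.0077; V=0.208696+-0.038563+0.007713=0.1778

0 0 source 0.2609
1 3 load 0.2087
2 6 source 0.1701
3 9 load 0.1778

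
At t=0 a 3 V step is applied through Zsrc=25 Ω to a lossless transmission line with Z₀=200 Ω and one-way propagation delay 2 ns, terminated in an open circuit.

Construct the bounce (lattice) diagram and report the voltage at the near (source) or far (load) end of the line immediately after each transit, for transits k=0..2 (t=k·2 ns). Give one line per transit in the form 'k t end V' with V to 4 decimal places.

0 0 source 2.6667
1 2 load 5.3333
2 4 source 3.2593

Γ_L=1.000000, Γ_S=-0.777778; launch V₁=3·200/225=2.666667
k=0 src: V=2.6667
k=1 load: inc=2.666667, refl=2.666667·1.000000=2.6667; V=0.000000+2.666667+2.666667=5.3333
k=2 src: inc=2.666667, refl=2.666667·-0.777778=-2.0741; V=2.666667+2.666667+-2.074074=3.2593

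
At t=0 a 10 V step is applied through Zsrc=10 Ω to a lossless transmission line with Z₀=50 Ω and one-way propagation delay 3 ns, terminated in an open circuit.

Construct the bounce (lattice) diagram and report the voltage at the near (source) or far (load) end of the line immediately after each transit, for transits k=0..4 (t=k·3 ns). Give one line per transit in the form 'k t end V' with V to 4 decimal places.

0 0 source 8.3333
1 3 load 16.6667
2 6 source 11.1111
3 9 load 5.5556
4 12 source 9.2593

Γ_L=1.000000, Γ_S=-0.666667; launch V₁=10·50/60=8.333333
k=0 src: V=8.3333
k=1 load: inc=8.333333, refl=8.333333·1.000000=8.3333; V=0.000000+8.333333+8.333333=16.6667
k=2 src: inc=8.333333, refl=8.333333·-0.666667=-5.5556; V=8.333333+8.333333+-5.555556=11.1111
k=3 load: inc=-5.555556, refl=-5.555556·1.000000=-5.5556; V=16.666667+-5.555556+-5.555556=5.5556
k=4 src: inc=-5.555556, refl=-5.555556·-0.666667=3.7037; V=11.111111+-5.555556+3.703704=9.2593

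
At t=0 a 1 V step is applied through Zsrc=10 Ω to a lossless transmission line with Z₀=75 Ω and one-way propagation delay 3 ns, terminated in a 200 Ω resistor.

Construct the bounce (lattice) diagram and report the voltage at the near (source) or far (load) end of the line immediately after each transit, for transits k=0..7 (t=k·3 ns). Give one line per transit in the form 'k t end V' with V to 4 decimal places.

0 0 source 0.8824
1 3 load 1.2834
2 6 source 0.9767
3 9 load 0.8373
4 12 source 0.9439
5 15 load 0.9924
6 18 source 0.9553
7 21 load 0.9385

Γ_L=0.454545, Γ_S=-0.764706; launch V₁=1·75/85=0.882353
k=0 src: V=0.8824
k=1 load: inc=0.882353, refl=0.882353·0.454545=0.4011; V=0.000000+0.882353+0.401070=1.2834
k=2 src: inc=0.401070, refl=0.401070·-0.764706=-0.3067; V=0.882353+0.401070+-0.306700=0.9767
k=3 load: inc=-0.306700, refl=-0.306700·0.454545=-0.1394; V=1.283422+-0.306700+-0.139409=0.8373
k=4 src: inc=-0.139409, refl=-0.139409·-0.764706=0.1066; V=0.976722+-0.139409+0.106607=0.9439
k=5 load: inc=0.106607, refl=0.106607·0.454545=0.0485; V=0.837313+0.106607+0.048458=0.9924
k=6 src: inc=0.048458, refl=0.048458·-0.764706=-0.0371; V=0.943920+0.048458+-0.037056=0.9553
k=7 load: inc=-0.037056, refl=-0.037056·0.454545=-0.0168; V=0.992378+-0.037056+-0.016844=0.9385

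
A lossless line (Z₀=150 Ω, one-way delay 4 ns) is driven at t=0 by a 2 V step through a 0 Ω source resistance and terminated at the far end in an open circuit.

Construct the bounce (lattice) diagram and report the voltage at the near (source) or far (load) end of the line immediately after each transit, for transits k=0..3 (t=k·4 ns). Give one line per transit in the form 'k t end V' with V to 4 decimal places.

Γ_L=1.000000, Γ_S=-1.000000; launch V₁=2·150/150=2.000000
k=0 src: V=2.0000
k=1 load: inc=2.000000, refl=2.000000·1.000000=2.0000; V=0.000000+2.000000+2.000000=4.0000
k=2 src: inc=2.000000, refl=2.000000·-1.000000=-2.0000; V=2.000000+2.000000+-2.000000=2.0000
k=3 load: inc=-2.000000, refl=-2.000000·1.000000=-2.0000; V=4.000000+-2.000000+-2.000000=0.0000

0 0 source 2.0000
1 4 load 4.0000
2 8 source 2.0000
3 12 load 0.0000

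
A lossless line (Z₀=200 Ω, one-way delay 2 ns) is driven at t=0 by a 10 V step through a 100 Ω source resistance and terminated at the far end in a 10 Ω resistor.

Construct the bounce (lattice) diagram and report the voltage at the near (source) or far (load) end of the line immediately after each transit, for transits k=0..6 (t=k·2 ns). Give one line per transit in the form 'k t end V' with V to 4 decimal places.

0 0 source 6.6667
1 2 load 0.6349
2 4 source 2.6455
3 6 load 0.8264
4 8 source 1.4328
5 10 load 0.8842
6 12 source 1.0670

Γ_L=-0.904762, Γ_S=-0.333333; launch V₁=10·200/300=6.666667
k=0 src: V=6.6667
k=1 load: inc=6.666667, refl=6.666667·-0.904762=-6.0317; V=0.000000+6.666667+-6.031746=0.6349
k=2 src: inc=-6.031746, refl=-6.031746·-0.333333=2.0106; V=6.666667+-6.031746+2.010582=2.6455
k=3 load: inc=2.010582, refl=2.010582·-0.904762=-1.8191; V=0.634921+2.010582+-1.819098=0.8264
k=4 src: inc=-1.819098, refl=-1.819098·-0.333333=0.6064; V=2.645503+-1.819098+0.606366=1.4328
k=5 load: inc=0.606366, refl=0.606366·-0.904762=-0.5486; V=0.826405+0.606366+-0.548617=0.8842
k=6 src: inc=-0.548617, refl=-0.548617·-0.333333=0.1829; V=1.432771+-0.548617+0.182872=1.0670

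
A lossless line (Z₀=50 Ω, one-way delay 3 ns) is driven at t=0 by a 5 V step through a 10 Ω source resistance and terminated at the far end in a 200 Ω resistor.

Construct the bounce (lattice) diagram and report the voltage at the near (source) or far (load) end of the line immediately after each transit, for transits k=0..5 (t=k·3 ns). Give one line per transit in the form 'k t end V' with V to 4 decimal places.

Γ_L=0.600000, Γ_S=-0.666667; launch V₁=5·50/60=4.166667
k=0 src: V=4.1667
k=1 load: inc=4.166667, refl=4.166667·0.600000=2.5000; V=0.000000+4.166667+2.500000=6.6667
k=2 src: inc=2.500000, refl=2.500000·-0.666667=-1.6667; V=4.166667+2.500000+-1.666667=5.0000
k=3 load: inc=-1.666667, refl=-1.666667·0.600000=-1.0000; V=6.666667+-1.666667+-1.000000=4.0000
k=4 src: inc=-1.000000, refl=-1.000000·-0.666667=0.6667; V=5.000000+-1.000000+0.666667=4.6667
k=5 load: inc=0.666667, refl=0.666667·0.600000=0.4000; V=4.000000+0.666667+0.400000=5.0667

0 0 source 4.1667
1 3 load 6.6667
2 6 source 5.0000
3 9 load 4.0000
4 12 source 4.6667
5 15 load 5.0667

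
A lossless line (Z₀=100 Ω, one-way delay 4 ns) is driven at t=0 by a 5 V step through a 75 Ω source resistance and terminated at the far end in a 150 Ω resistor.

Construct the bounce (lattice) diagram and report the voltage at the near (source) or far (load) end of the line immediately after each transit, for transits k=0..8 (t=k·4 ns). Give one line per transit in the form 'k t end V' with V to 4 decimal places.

0 0 source 2.8571
1 4 load 3.4286
2 8 source 3.3469
3 12 load 3.3306
4 16 source 3.3329
5 20 load 3.3334
6 24 source 3.3333
7 28 load 3.3333
8 32 source 3.3333

Γ_L=0.200000, Γ_S=-0.142857; launch V₁=5·100/175=2.857143
k=0 src: V=2.8571
k=1 load: inc=2.857143, refl=2.857143·0.200000=0.5714; V=0.000000+2.857143+0.571429=3.4286
k=2 src: inc=0.571429, refl=0.571429·-0.142857=-0.0816; V=2.857143+0.571429+-0.081633=3.3469
k=3 load: inc=-0.081633, refl=-0.081633·0.200000=-0.0163; V=3.428571+-0.081633+-0.016327=3.3306
k=4 src: inc=-0.016327, refl=-0.016327·-0.142857=0.0023; V=3.346939+-0.016327+0.002332=3.3329
k=5 load: inc=0.002332, refl=0.002332·0.200000=0.0005; V=3.330612+0.002332+0.000466=3.3334
k=6 src: inc=0.000466, refl=0.000466·-0.142857=-0.0001; V=3.332945+0.000466+-0.000067=3.3333
k=7 load: inc=-0.000067, refl=-0.000067·0.200000=-0.0000; V=3.333411+-0.000067+-0.000013=3.3333
k=8 src: inc=-0.000013, refl=-0.000013·-0.142857=0.0000; V=3.333344+-0.000013+0.000002=3.3333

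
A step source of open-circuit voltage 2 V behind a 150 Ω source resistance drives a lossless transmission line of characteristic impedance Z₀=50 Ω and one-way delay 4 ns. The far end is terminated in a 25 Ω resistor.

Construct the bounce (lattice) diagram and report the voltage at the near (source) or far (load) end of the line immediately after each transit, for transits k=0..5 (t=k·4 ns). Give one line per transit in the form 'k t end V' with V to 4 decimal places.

Γ_L=-0.333333, Γ_S=0.500000; launch V₁=2·50/200=0.500000
k=0 src: V=0.5000
k=1 load: inc=0.500000, refl=0.500000·-0.333333=-0.1667; V=0.000000+0.500000+-0.166667=0.3333
k=2 src: inc=-0.166667, refl=-0.166667·0.500000=-0.0833; V=0.500000+-0.166667+-0.083333=0.2500
k=3 load: inc=-0.083333, refl=-0.083333·-0.333333=0.0278; V=0.333333+-0.083333+0.027778=0.2778
k=4 src: inc=0.027778, refl=0.027778·0.500000=0.0139; V=0.250000+0.027778+0.013889=0.2917
k=5 load: inc=0.013889, refl=0.013889·-0.333333=-0.0046; V=0.277778+0.013889+-0.004630=0.2870

0 0 source 0.5000
1 4 load 0.3333
2 8 source 0.2500
3 12 load 0.2778
4 16 source 0.2917
5 20 load 0.2870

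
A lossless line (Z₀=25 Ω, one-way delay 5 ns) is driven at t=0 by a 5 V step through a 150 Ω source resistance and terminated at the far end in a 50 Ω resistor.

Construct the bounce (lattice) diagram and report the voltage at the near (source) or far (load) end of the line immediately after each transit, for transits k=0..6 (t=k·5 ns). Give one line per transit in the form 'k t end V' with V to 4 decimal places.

0 0 source 0.7143
1 5 load 0.9524
2 10 source 1.1224
3 15 load 1.1791
4 20 source 1.2196
5 25 load 1.2331
6 30 source 1.2428

Γ_L=0.333333, Γ_S=0.714286; launch V₁=5·25/175=0.714286
k=0 src: V=0.7143
k=1 load: inc=0.714286, refl=0.714286·0.333333=0.2381; V=0.000000+0.714286+0.238095=0.9524
k=2 src: inc=0.238095, refl=0.238095·0.714286=0.1701; V=0.714286+0.238095+0.170068=1.1224
k=3 load: inc=0.170068, refl=0.170068·0.333333=0.0567; V=0.952381+0.170068+0.056689=1.1791
k=4 src: inc=0.056689, refl=0.056689·0.714286=0.0405; V=1.122449+0.056689+0.040492=1.2196
k=5 load: inc=0.040492, refl=0.040492·0.333333=0.0135; V=1.179138+0.040492+0.013497=1.2331
k=6 src: inc=0.013497, refl=0.013497·0.714286=0.0096; V=1.219631+0.013497+0.009641=1.2428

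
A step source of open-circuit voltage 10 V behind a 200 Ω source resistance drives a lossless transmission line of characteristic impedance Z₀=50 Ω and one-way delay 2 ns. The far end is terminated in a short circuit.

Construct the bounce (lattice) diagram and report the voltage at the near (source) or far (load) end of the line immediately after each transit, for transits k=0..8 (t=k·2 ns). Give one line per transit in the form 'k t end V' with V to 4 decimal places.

0 0 source 2.0000
1 2 load 0.0000
2 4 source -1.2000
3 6 load 0.0000
4 8 source 0.7200
5 10 load 0.0000
6 12 source -0.4320
7 14 load 0.0000
8 16 source 0.2592

Γ_L=-1.000000, Γ_S=0.600000; launch V₁=10·50/250=2.000000
k=0 src: V=2.0000
k=1 load: inc=2.000000, refl=2.000000·-1.000000=-2.0000; V=0.000000+2.000000+-2.000000=0.0000
k=2 src: inc=-2.000000, refl=-2.000000·0.600000=-1.2000; V=2.000000+-2.000000+-1.200000=-1.2000
k=3 load: inc=-1.200000, refl=-1.200000·-1.000000=1.2000; V=0.000000+-1.200000+1.200000=0.0000
k=4 src: inc=1.200000, refl=1.200000·0.600000=0.7200; V=-1.200000+1.200000+0.720000=0.7200
k=5 load: inc=0.720000, refl=0.720000·-1.000000=-0.7200; V=0.000000+0.720000+-0.720000=0.0000
k=6 src: inc=-0.720000, refl=-0.720000·0.600000=-0.4320; V=0.720000+-0.720000+-0.432000=-0.4320
k=7 load: inc=-0.432000, refl=-0.432000·-1.000000=0.4320; V=0.000000+-0.432000+0.432000=0.0000
k=8 src: inc=0.432000, refl=0.432000·0.600000=0.2592; V=-0.432000+0.432000+0.259200=0.2592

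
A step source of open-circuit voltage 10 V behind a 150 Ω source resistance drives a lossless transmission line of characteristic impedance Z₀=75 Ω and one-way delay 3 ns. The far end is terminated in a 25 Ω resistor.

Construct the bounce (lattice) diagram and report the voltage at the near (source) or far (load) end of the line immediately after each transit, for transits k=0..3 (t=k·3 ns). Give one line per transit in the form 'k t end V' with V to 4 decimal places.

0 0 source 3.3333
1 3 load 1.6667
2 6 source 1.1111
3 9 load 1.3889

Γ_L=-0.500000, Γ_S=0.333333; launch V₁=10·75/225=3.333333
k=0 src: V=3.3333
k=1 load: inc=3.333333, refl=3.333333·-0.500000=-1.6667; V=0.000000+3.333333+-1.666667=1.6667
k=2 src: inc=-1.666667, refl=-1.666667·0.333333=-0.5556; V=3.333333+-1.666667+-0.555556=1.1111
k=3 load: inc=-0.555556, refl=-0.555556·-0.500000=0.2778; V=1.666667+-0.555556+0.277778=1.3889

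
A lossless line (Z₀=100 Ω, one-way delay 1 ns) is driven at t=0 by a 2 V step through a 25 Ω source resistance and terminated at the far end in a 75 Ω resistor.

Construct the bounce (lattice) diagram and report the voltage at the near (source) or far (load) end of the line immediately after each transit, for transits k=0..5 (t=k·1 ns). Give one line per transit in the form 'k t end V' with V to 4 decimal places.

0 0 source 1.6000
1 1 load 1.3714
2 2 source 1.5086
3 3 load 1.4890
4 4 source 1.5007
5 5 load 1.4991

Γ_L=-0.142857, Γ_S=-0.600000; launch V₁=2·100/125=1.600000
k=0 src: V=1.6000
k=1 load: inc=1.600000, refl=1.600000·-0.142857=-0.2286; V=0.000000+1.600000+-0.228571=1.3714
k=2 src: inc=-0.228571, refl=-0.228571·-0.600000=0.1371; V=1.600000+-0.228571+0.137143=1.5086
k=3 load: inc=0.137143, refl=0.137143·-0.142857=-0.0196; V=1.371429+0.137143+-0.019592=1.4890
k=4 src: inc=-0.019592, refl=-0.019592·-0.600000=0.0118; V=1.508571+-0.019592+0.011755=1.5007
k=5 load: inc=0.011755, refl=0.011755·-0.142857=-0.0017; V=1.488980+0.011755+-0.001679=1.4991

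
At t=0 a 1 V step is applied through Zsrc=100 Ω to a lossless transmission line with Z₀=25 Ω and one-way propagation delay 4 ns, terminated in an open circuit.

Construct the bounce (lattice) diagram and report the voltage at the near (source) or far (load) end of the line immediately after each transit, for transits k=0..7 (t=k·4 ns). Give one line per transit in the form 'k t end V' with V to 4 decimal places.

Γ_L=1.000000, Γ_S=0.600000; launch V₁=1·25/125=0.200000
k=0 src: V=0.2000
k=1 load: inc=0.200000, refl=0.200000·1.000000=0.2000; V=0.000000+0.200000+0.200000=0.4000
k=2 src: inc=0.200000, refl=0.200000·0.600000=0.1200; V=0.200000+0.200000+0.120000=0.5200
k=3 load: inc=0.120000, refl=0.120000·1.000000=0.1200; V=0.400000+0.120000+0.120000=0.6400
k=4 src: inc=0.120000, refl=0.120000·0.600000=0.0720; V=0.520000+0.120000+0.072000=0.7120
k=5 load: inc=0.072000, refl=0.072000·1.000000=0.0720; V=0.640000+0.072000+0.072000=0.7840
k=6 src: inc=0.072000, refl=0.072000·0.600000=0.0432; V=0.712000+0.072000+0.043200=0.8272
k=7 load: inc=0.043200, refl=0.043200·1.000000=0.0432; V=0.784000+0.043200+0.043200=0.8704

0 0 source 0.2000
1 4 load 0.4000
2 8 source 0.5200
3 12 load 0.6400
4 16 source 0.7120
5 20 load 0.7840
6 24 source 0.8272
7 28 load 0.8704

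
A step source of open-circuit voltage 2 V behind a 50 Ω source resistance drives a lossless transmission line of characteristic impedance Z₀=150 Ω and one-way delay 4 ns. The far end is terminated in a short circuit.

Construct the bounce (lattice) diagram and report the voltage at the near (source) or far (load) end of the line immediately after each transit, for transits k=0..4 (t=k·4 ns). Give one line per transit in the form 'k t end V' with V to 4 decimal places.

0 0 source 1.5000
1 4 load 0.0000
2 8 source 0.7500
3 12 load 0.0000
4 16 source 0.3750

Γ_L=-1.000000, Γ_S=-0.500000; launch V₁=2·150/200=1.500000
k=0 src: V=1.5000
k=1 load: inc=1.500000, refl=1.500000·-1.000000=-1.5000; V=0.000000+1.500000+-1.500000=0.0000
k=2 src: inc=-1.500000, refl=-1.500000·-0.500000=0.7500; V=1.500000+-1.500000+0.750000=0.7500
k=3 load: inc=0.750000, refl=0.750000·-1.000000=-0.7500; V=0.000000+0.750000+-0.750000=0.0000
k=4 src: inc=-0.750000, refl=-0.750000·-0.500000=0.3750; V=0.750000+-0.750000+0.375000=0.3750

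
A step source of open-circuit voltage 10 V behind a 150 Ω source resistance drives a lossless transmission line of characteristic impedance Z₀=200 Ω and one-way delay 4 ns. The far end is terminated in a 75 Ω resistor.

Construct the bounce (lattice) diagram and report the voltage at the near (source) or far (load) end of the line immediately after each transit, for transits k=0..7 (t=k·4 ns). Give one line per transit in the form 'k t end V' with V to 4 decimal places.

Γ_L=-0.454545, Γ_S=-0.142857; launch V₁=10·200/350=5.714286
k=0 src: V=5.7143
k=1 load: inc=5.714286, refl=5.714286·-0.454545=-2.5974; V=0.000000+5.714286+-2.597403=3.1169
k=2 src: inc=-2.597403, refl=-2.597403·-0.142857=0.3711; V=5.714286+-2.597403+0.371058=3.4879
k=3 load: inc=0.371058, refl=0.371058·-0.454545=-0.1687; V=3.116883+0.371058+-0.168663=3.3193
k=4 src: inc=-0.168663, refl=-0.168663·-0.142857=0.0241; V=3.487941+-0.168663+0.024095=3.3434
k=5 load: inc=0.024095, refl=0.024095·-0.454545=-0.0110; V=3.319278+0.024095+-0.010952=3.3324
k=6 src: inc=-0.010952, refl=-0.010952·-0.142857=0.0016; V=3.343373+-0.010952+0.001565=3.3340
k=7 load: inc=0.001565, refl=0.001565·-0.454545=-0.0007; V=3.332421+0.001565+-0.000711=3.3333

0 0 source 5.7143
1 4 load 3.1169
2 8 source 3.4879
3 12 load 3.3193
4 16 source 3.3434
5 20 load 3.3324
6 24 source 3.3340
7 28 load 3.3333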